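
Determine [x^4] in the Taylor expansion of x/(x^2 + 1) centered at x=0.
Expand to order 4: x/(x^2 + 1) = -x^3 + x + O(x^5).
The coefficient of x^4 is 0.

Final answer: 0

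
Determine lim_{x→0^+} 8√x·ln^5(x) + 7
The product is a 0·∞ indeterminate form at x → 0⁺.
Rewrite the product as 8·ln^5(x) / x^(-1/2) and apply L'Hôpital, or use the standard hierarchy x^(-1/2) ≫ |ln x|^5 as x → 0⁺.
The indeterminate product → 0, so the limit = 7.

Final answer: 7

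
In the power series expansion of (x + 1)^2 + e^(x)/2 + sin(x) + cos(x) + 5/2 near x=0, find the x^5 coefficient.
Expand to order 5: (x + 1)^2 + e^(x)/2 + sin(x) + cos(x) + 5/2 = x^5/80 + x^4/16 - x^3/12 + 3·x^2/4 + 7·x/2 + 5 + O(x^6).
The coefficient of x^5 is 1/80.

Final answer: 1/80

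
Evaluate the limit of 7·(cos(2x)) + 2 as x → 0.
Direct substitution at x = 0 gives 9.

Final answer: 9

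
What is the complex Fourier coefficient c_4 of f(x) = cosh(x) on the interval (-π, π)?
Compute the real Fourier coefficients first: a_4 = 2·sinh(π)/(17·π), b_4 = 0.
Then c_4 = (a_4 − i·b_4)/2 = sinh(π)/(17·π).

Final answer: sinh(π)/(17·π)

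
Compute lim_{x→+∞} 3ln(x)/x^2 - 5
The quotient is an ∞/∞ indeterminate form as x → +∞.
The polynomial denominator x^2 dominates the logarithmic numerator (any positive power of x ≫ ln(x) as x → ∞), so the quotient → 0.
Adding the constant: 0 - 5 = -5. Limit = -5.

Final answer: -5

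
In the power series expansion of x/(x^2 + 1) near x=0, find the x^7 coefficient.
Expand to order 7: x/(x^2 + 1) = -x^7 + x^5 - x^3 + x + O(x^8).
The coefficient of x^7 is -1.

Final answer: -1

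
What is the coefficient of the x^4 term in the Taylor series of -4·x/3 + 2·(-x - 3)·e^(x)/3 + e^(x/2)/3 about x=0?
Expand to order 4: -4·x/3 + 2·(-x - 3)·e^(x)/3 + e^(x/2)/3 = -223·x^4/1152 - 95·x^3/144 - 13·x^2/8 - 23·x/6 - 5/3 + O(x^5).
The coefficient of x^4 is -223/1152.

Final answer: -223/1152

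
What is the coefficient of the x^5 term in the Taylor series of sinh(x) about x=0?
Expand to order 5: sinh(x) = x^5/120 + x^3/6 + x + O(x^6).
The coefficient of x^5 is 1/120.

Final answer: 1/120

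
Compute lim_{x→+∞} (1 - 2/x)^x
As x → +∞: this is the defining limit (1 - 2/x)^x → e^(-2).
Limit = e^(-2).

Final answer: e^(-2)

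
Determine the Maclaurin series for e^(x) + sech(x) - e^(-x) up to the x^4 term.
5·x^4/24 + x^3/3 - x^2/2 + 2·x + 1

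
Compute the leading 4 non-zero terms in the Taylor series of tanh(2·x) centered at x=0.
-2176·x^7/315 + 64·x^5/15 - 8·x^3/3 + 2·x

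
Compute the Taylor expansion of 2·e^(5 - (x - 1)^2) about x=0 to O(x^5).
-5·x^4·e^(4)/3 - 4·x^3·e^(4)/3 + 2·x^2·e^(4) + 4·x·e^(4) + 2·e^(4)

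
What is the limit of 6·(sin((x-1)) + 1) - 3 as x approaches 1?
Direct substitution at x = 1 gives 3.

Final answer: 3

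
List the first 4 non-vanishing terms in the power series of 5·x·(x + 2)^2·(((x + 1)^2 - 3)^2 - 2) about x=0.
40·x^4 - 150·x^3 - 120·x^2 + 40·x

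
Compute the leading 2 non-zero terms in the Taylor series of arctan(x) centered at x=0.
-x^3/3 + x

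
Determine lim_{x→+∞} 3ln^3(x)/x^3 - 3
The quotient is an ∞/∞ indeterminate form as x → +∞.
The polynomial denominator x^3 dominates the logarithmic numerator (any positive power of x ≫ ln^3(x) as x → ∞), so the quotient → 0.
Adding the constant: 0 - 3 = -3. Limit = -3.

Final answer: -3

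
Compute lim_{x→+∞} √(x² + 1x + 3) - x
This is an ∞ − ∞ indeterminate form.
Multiply and divide by the conjugate √(x²+1x + 3) + x; the x² terms cancel, leaving (1x + 3)/(√(x²+1x + 3)+x) → 1/2.
Limit = 1/2.

Final answer: 1/2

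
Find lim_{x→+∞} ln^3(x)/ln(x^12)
This is an ∞/∞ indeterminate form as x → +∞.
Write ln(x^12) = 12·ln(x), reducing the quotient to ln^2(x)/12 → ∞.
Limit = ∞.

Final answer: ∞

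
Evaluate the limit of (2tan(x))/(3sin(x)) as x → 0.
Both numerator and denominator → 0 as x → 0; this is a 0/0 indeterminate form.
Expand each to leading order near x = 0: numerator ~ 2·x, denominator ~ 3·x.
The limit of the ratio is 2/3.

Final answer: 2/3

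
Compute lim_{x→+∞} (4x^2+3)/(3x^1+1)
This is an ∞/∞ indeterminate form as x → +∞.
Divide numerator and denominator by x^2 and let the lower-order terms vanish; the numerator's degree 2 exceeds the denominator's degree 1, so the quotient diverges.
Limit = ∞.

Final answer: ∞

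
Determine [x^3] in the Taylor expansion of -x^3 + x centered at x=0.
Expand to order 3: -x^3 + x = -x^3 + x + O(x^4).
The coefficient of x^3 is -1.

Final answer: -1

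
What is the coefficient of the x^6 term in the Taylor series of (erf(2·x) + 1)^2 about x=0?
Expand to order 6: (erf(2·x) + 1)^2 = 3584·x^6/(45·π) + 64·x^5/(5·√(π)) - 128·x^4/(3·π) - 32·x^3/(3·√(π)) + 16·x^2/π + 8·x/√(π) + 1 + O(x^7).
The coefficient of x^6 is 3584/(45·π).

Final answer: 3584/(45·π)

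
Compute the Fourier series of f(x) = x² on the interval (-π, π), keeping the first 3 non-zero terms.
-4·cos(x) + cos(2·x) + π^2/3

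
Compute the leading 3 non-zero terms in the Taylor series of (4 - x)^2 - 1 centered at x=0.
x^2 - 8·x + 15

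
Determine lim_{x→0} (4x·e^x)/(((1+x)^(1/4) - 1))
Both numerator and denominator → 0 as x → 0; this is a 0/0 indeterminate form.
Expand each to leading order near x = 0: numerator ~ 4·x, denominator ~ x/4.
The limit of the ratio is 16.

Final answer: 16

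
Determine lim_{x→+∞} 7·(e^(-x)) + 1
Evaluate the dominant behaviour as x → +∞; each term tends to a finite value or vanishes.
Limit = 1.

Final answer: 1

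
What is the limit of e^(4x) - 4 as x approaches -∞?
Evaluate the dominant behaviour as x → -∞; each term tends to a finite value or vanishes.
Limit = -4.

Final answer: -4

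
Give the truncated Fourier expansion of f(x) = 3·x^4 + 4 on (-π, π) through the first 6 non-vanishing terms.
(144 - 24·π^2)·cos(x) + (-9 + 6·π^2)·cos(2·x) + (16/9 - 8·π^2/3)·cos(3·x) + (-9/16 + 3·π^2/2)·cos(4·x) + (144/625 - 24·π^2/25)·cos(5·x) + 4 + 3·π^4/5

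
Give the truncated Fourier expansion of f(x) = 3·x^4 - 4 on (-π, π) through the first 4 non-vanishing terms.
(144 - 24·π^2)·cos(x) + (-9 + 6·π^2)·cos(2·x) + (16/9 - 8·π^2/3)·cos(3·x) - 4 + 3·π^4/5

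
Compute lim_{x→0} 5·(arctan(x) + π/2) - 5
Direct substitution at x = 0 gives -5 + 5·π/2.

Final answer: -5 + 5·π/2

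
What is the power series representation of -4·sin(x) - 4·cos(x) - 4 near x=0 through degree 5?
-x^5/30 - x^4/6 + 2·x^3/3 + 2·x^2 - 4·x - 8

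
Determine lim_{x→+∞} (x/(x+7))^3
As x → +∞: x/(x+7) = 1/(1 + 7/x) → 1, and the 3rd power of a limit-1 base also → 1.
Limit = 1.

Final answer: 1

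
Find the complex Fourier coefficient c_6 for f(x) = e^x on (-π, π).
Compute the real Fourier coefficients first: a_6 = (-1 + e^(2·π))·e^(-π)/(37·π), b_6 = (6 - 6·e^(2·π))·e^(-π)/(37·π).
Then c_6 = (a_6 − i·b_6)/2 = -e^(-π)/(74·π) + e^(π)/(74·π) - 3·i·e^(-π)/(37·π) + 3·i·e^(π)/(37·π).

Final answer: -e^(-π)/(74·π) + e^(π)/(74·π) - 3·i·e^(-π)/(37·π) + 3·i·e^(π)/(37·π)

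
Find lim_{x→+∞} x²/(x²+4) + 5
Evaluate the dominant behaviour as x → +∞; each term tends to a finite value or vanishes.
Limit = 6.

Final answer: 6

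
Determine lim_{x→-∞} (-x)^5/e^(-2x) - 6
The quotient is an ∞/∞ indeterminate form as x → -∞.
Compare growth rates of the dominant terms (exponentials ≫ polynomials ≫ logarithms), or apply L'Hôpital's rule; the quotient → 0.
Adding the constant: 0 - 6 = -6. Limit = -6.

Final answer: -6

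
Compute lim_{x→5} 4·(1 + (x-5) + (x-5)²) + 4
Direct substitution at x = 5 gives 8.

Final answer: 8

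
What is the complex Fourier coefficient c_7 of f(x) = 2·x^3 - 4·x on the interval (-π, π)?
Compute the real Fourier coefficients first: a_7 = 0, b_7 = -416/343 + 4·π^2/7.
Then c_7 = (a_7 − i·b_7)/2 = -2·i·π^2/7 + 208·i/343.

Final answer: -2·i·π^2/7 + 208·i/343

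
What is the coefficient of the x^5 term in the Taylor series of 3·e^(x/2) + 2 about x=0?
Expand to order 5: 3·e^(x/2) + 2 = x^5/1280 + x^4/128 + x^3/16 + 3·x^2/8 + 3·x/2 + 5 + O(x^6).
The coefficient of x^5 is 1/1280.

Final answer: 1/1280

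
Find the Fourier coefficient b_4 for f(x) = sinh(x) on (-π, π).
b_4 = (1/π) ∫_{-π}^{π} f(x)·sin(4x) dx.
Evaluate the integral (use parity and integration by parts as needed): b_4 = -8·sinh(π)/(17·π).

Final answer: -8·sinh(π)/(17·π)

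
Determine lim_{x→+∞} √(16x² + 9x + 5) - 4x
As x → +∞: multiply by the conjugate to get (9x+5)/(√(16x²+9x+5)+4x); the denominator ~ 8x, so the limit is 9/8.
Limit = 9/8.

Final answer: 9/8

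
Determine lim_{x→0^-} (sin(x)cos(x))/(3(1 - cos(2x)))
Both numerator and denominator → 0 as x → 0^-; this is a 0/0 indeterminate form.
Expand each to leading order near x = 0: numerator ~ x, denominator ~ 6·x^2.
The limit of the ratio is -∞.

Final answer: -∞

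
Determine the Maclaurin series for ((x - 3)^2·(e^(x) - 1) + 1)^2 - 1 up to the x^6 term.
29·x^6/60 - 23·x^5/30 - 7·x^4 - 28·x^3 + 78·x^2 + 18·x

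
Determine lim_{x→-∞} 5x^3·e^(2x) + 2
The product is a 0·∞ indeterminate form at x → -∞.
Rewrite the product as 5x^3 / e^(-2x) (an ∞/∞ form) and apply L'Hôpital, or use the standard hierarchy e^(2|x|) ≫ |x^3| as x → -∞.
The indeterminate product → 0, so the limit = 2.

Final answer: 2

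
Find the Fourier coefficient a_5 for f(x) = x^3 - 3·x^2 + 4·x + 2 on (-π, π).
a_5 = (1/π) ∫_{-π}^{π} f(x)·cos(5x) dx.
Evaluate the integral (use parity and integration by parts as needed): a_5 = 12/25.

Final answer: 12/25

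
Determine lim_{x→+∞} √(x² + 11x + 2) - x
As x → +∞: multiply by the conjugate to get (11x+2)/(√(x²+11x+2)+x); the denominator ~ 2x, so the limit is 11/2.
Limit = 11/2.

Final answer: 11/2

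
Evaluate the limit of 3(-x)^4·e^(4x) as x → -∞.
This is a 0·∞ indeterminate form at x → -∞.
Rewrite the product as 3(-x)^4 / e^(-4x) (an ∞/∞ form) and apply L'Hôpital, or use the standard hierarchy e^(4|x|) ≫ |(-x)^4| as x → -∞.
The indeterminate product → 0, so the limit = 0.

Final answer: 0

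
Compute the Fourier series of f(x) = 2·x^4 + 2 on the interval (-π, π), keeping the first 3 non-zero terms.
(96 - 16·π^2)·cos(x) + (-6 + 4·π^2)·cos(2·x) + 2 + 2·π^4/5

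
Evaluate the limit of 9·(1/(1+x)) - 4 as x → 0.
Direct substitution at x = 0 gives 5.

Final answer: 5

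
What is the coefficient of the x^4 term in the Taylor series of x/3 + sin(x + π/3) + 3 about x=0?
Expand to order 4: x/3 + sin(x + π/3) + 3 = √(3)·x^4/48 - x^3/12 - √(3)·x^2/4 + 5·x/6 + √(3)/2 + 3 + O(x^5).
The coefficient of x^4 is √(3)/48.

Final answer: √(3)/48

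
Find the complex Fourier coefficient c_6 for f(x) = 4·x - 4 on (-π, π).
Compute the real Fourier coefficients first: a_6 = 0, b_6 = -4/3.
Then c_6 = (a_6 − i·b_6)/2 = 2·i/3.

Final answer: 2·i/3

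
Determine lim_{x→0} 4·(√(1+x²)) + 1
Direct substitution at x = 0 gives 5.

Final answer: 5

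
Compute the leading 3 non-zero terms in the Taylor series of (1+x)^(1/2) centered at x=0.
-x^2/8 + x/2 + 1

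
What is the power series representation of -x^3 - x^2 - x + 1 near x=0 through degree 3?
-x^3 - x^2 - x + 1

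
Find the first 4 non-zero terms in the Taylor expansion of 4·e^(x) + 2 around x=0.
2·x^3/3 + 2·x^2 + 4·x + 6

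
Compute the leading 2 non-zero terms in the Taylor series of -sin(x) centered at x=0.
x^3/6 - x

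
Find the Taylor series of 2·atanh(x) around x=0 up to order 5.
2·x^5/5 + 2·x^3/3 + 2·x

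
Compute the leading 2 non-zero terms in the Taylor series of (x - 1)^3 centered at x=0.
3·x - 1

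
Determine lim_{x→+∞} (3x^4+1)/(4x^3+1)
This is an ∞/∞ indeterminate form as x → +∞.
Divide numerator and denominator by x^4 and let the lower-order terms vanish; the numerator's degree 4 exceeds the denominator's degree 3, so the quotient diverges.
Limit = ∞.

Final answer: ∞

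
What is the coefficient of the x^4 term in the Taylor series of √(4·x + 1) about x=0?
Expand to order 4: √(4·x + 1) = -10·x^4 + 4·x^3 - 2·x^2 + 2·x + 1 + O(x^5).
The coefficient of x^4 is -10.

Final answer: -10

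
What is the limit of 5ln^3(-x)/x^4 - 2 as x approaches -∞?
The quotient is an ∞/∞ indeterminate form as x → -∞.
Compare growth rates of the dominant terms (exponentials ≫ polynomials ≫ logarithms), or apply L'Hôpital's rule; the quotient → 0.
Adding the constant: 0 - 2 = -2. Limit = -2.

Final answer: -2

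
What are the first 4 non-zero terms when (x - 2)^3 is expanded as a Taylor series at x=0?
x^3 - 6·x^2 + 12·x - 8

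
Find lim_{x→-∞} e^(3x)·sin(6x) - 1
Evaluate the dominant behaviour as x → -∞; each term tends to a finite value or vanishes.
Limit = -1.

Final answer: -1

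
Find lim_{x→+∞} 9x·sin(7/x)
As x → +∞: let u = 7/x → 0⁺; then 9·x·sin(7/x) = 9·7·sin(u)/u → 9·7·1 = 63.
Limit = 63.

Final answer: 63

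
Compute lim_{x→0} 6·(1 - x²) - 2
Direct substitution at x = 0 gives 4.

Final answer: 4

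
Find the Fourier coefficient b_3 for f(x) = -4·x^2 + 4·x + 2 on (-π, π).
b_3 = (1/π) ∫_{-π}^{π} f(x)·sin(3x) dx.
Evaluate the integral (use parity and integration by parts as needed): b_3 = 8/3.

Final answer: 8/3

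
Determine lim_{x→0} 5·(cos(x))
Direct substitution at x = 0 gives 5.

Final answer: 5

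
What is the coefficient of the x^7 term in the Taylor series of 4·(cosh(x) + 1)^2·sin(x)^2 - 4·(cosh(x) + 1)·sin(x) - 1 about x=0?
Expand to order 7: 4·(cosh(x) + 1)^2·sin(x)^2 - 4·(cosh(x) + 1)·sin(x) - 1 = x^7/140 - 13·x^6/45 + x^5/10 + 8·x^4/3 - 2·x^3/3 + 16·x^2 - 8·x - 1 + O(x^8).
The coefficient of x^7 is 1/140.

Final answer: 1/140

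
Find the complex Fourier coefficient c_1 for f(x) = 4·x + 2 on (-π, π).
Compute the real Fourier coefficients first: a_1 = 0, b_1 = 8.
Then c_1 = (a_1 − i·b_1)/2 = -4·i.

Final answer: -4·i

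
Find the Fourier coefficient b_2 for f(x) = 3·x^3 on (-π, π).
b_2 = (1/π) ∫_{-π}^{π} f(x)·sin(2x) dx.
Evaluate the integral (use parity and integration by parts as needed): b_2 = 9/2 - 3·π^2.

Final answer: 9/2 - 3·π^2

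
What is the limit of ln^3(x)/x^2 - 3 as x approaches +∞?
The quotient is an ∞/∞ indeterminate form as x → +∞.
The polynomial denominator x^2 dominates the logarithmic numerator (any positive power of x ≫ ln^3(x) as x → ∞), so the quotient → 0.
Adding the constant: 0 - 3 = -3. Limit = -3.

Final answer: -3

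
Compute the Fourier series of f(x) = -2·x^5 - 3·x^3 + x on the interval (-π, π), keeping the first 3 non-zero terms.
(-442 - 4·π^4 + 74·π^2)·sin(x) + (-7·π^2 + 19/2 + 2·π^4)·sin(2·x) + (-4·π^4/3 + 2/81 + 26·π^2/27)·sin(3·x)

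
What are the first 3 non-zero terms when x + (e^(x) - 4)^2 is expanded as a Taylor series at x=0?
-2·x^2 - 5·x + 9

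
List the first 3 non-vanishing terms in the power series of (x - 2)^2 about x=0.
x^2 - 4·x + 4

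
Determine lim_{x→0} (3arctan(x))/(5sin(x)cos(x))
Both numerator and denominator → 0 as x → 0; this is a 0/0 indeterminate form.
Expand each to leading order near x = 0: numerator ~ 3·x, denominator ~ 5·x.
The limit of the ratio is 3/5.

Final answer: 3/5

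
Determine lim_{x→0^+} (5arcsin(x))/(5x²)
Both numerator and denominator → 0 as x → 0^+; this is a 0/0 indeterminate form.
Expand each to leading order near x = 0: numerator ~ 5·x, denominator ~ 5·x^2.
The limit of the ratio is ∞.

Final answer: ∞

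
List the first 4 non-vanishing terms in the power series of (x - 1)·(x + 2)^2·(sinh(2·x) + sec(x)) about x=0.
5·x^3/3 + x^2 - 8·x - 4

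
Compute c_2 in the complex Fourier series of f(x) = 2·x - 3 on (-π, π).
Compute the real Fourier coefficients first: a_2 = 0, b_2 = -2.
Then c_2 = (a_2 − i·b_2)/2 = i.

Final answer: i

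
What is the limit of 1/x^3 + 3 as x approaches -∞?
Evaluate the dominant behaviour as x → -∞; each term tends to a finite value or vanishes.
Limit = 3.

Final answer: 3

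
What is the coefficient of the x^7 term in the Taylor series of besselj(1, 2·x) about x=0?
Expand to order 7: besselj(1, 2·x) = -x^7/144 + x^5/12 - x^3/2 + x + O(x^8).
The coefficient of x^7 is -1/144.

Final answer: -1/144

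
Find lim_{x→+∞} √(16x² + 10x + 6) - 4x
As x → +∞: multiply by the conjugate to get (10x+6)/(√(16x²+10x+6)+4x); the denominator ~ 8x, so the limit is 10/8 = 5/4.
Limit = 5/4.

Final answer: 5/4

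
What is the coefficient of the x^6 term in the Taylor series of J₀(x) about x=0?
Expand to order 6: J₀(x) = -x^6/2304 + x^4/64 - x^2/4 + 1 + O(x^7).
The coefficient of x^6 is -1/2304.

Final answer: -1/2304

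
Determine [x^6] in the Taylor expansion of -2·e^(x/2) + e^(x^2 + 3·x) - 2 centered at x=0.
Expand to order 6: -2·e^(x/2) + e^(x^2 + 3·x) - 2 = 156767·x^6/23040 + 15407·x^5/1920 + 1607·x^4/192 + 179·x^3/24 + 21·x^2/4 + 2·x - 3 + O(x^7).
The coefficient of x^6 is 156767/23040.

Final answer: 156767/23040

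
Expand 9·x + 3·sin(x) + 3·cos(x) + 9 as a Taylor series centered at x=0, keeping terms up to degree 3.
-x^3/2 - 3·x^2/2 + 12·x + 12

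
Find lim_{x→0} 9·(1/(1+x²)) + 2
Direct substitution at x = 0 gives 11.

Final answer: 11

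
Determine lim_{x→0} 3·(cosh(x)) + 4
Direct substitution at x = 0 gives 7.

Final answer: 7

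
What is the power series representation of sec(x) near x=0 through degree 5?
5·x^4/24 + x^2/2 + 1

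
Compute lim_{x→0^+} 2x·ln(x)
This is a 0·∞ indeterminate form at x → 0⁺.
Rewrite the product as 2·ln(x) / x^(-1) and apply L'Hôpital, or use the standard hierarchy x^(-1) ≫ |ln x| as x → 0⁺.
The indeterminate product → 0, so the limit = 0.

Final answer: 0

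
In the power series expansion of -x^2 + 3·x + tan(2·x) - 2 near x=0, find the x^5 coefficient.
Expand to order 5: -x^2 + 3·x + tan(2·x) - 2 = 64·x^5/15 + 8·x^3/3 - x^2 + 5·x - 2 + O(x^6).
The coefficient of x^5 is 64/15.

Final answer: 64/15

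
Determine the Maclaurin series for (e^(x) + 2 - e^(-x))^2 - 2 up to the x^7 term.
x^7/630 + 8·x^6/45 + x^5/15 + 4·x^4/3 + 4·x^3/3 + 4·x^2 + 8·x + 2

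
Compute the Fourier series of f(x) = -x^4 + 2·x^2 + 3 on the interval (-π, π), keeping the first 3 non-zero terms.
(-56 + 8·π^2)·cos(x) + (5 - 2·π^2)·cos(2·x) - π^4/5 + 3 + 2·π^2/3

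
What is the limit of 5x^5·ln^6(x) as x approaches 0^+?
This is a 0·∞ indeterminate form at x → 0⁺.
Rewrite the product as 5·ln^6(x) / x^(-5) and apply L'Hôpital, or use the standard hierarchy x^(-5) ≫ |ln x|^6 as x → 0⁺.
The indeterminate product → 0, so the limit = 0.

Final answer: 0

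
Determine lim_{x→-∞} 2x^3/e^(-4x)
This is an ∞/∞ indeterminate form as x → -∞.
Compare growth rates of the dominant terms (exponentials ≫ polynomials ≫ logarithms), or apply L'Hôpital's rule; the quotient → 0.
Limit = 0.

Final answer: 0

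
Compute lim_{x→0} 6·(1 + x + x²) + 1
Direct substitution at x = 0 gives 7.

Final answer: 7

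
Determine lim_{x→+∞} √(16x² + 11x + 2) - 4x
As x → +∞: multiply by the conjugate to get (11x+2)/(√(16x²+11x+2)+4x); the denominator ~ 8x, so the limit is 11/8.
Limit = 11/8.

Final answer: 11/8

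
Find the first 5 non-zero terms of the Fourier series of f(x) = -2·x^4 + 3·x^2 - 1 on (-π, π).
(-108 + 16·π^2)·cos(x) + (9 - 4·π^2)·cos(2·x) + (-68/27 + 16·π^2/9)·cos(3·x) + (9/8 - π^2)·cos(4·x) - 2·π^4/5 - 1 + π^2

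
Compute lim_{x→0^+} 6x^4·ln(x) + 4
The product is a 0·∞ indeterminate form at x → 0⁺.
Rewrite the product as 6·ln(x) / x^(-4) and apply L'Hôpital, or use the standard hierarchy x^(-4) ≫ |ln x| as x → 0⁺.
The indeterminate product → 0, so the limit = 4.

Final answer: 4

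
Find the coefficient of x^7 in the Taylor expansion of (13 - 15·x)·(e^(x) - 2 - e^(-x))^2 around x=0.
Expand to order 7: (13 - 15·x)·(e^(x) - 2 - e^(-x))^2 = -1693·x^7/630 + 149·x^6/45 - 313·x^5/15 + 112·x^4/3 - 232·x^3/3 + 172·x^2 - 164·x + 52 + O(x^8).
The coefficient of x^7 is -1693/630.

Final answer: -1693/630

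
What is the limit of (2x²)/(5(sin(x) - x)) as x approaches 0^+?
Both numerator and denominator → 0 as x → 0^+; this is a 0/0 indeterminate form.
Expand each to leading order near x = 0: numerator ~ 2·x^2, denominator ~ -5·x^3/6.
The limit of the ratio is -∞.

Final answer: -∞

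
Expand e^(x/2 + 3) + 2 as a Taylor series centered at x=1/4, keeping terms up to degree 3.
2 + e^(25/8) + e^(25/8)·(x - 1/4)/2 + e^(25/8)·(x - 1/4)^2/8 + e^(25/8)·(x - 1/4)^3/48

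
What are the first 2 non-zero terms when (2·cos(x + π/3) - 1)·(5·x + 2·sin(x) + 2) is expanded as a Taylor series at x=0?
x^2·(-7·√(3) - 1) - 2·√(3)·x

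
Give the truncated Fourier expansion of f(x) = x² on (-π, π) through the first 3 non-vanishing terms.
-4·cos(x) + cos(2·x) + π^2/3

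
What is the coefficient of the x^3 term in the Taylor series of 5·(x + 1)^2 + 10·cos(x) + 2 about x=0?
Expand to order 3: 5·(x + 1)^2 + 10·cos(x) + 2 = 10·x + 17 + O(x^4).
The coefficient of x^3 is 0.

Final answer: 0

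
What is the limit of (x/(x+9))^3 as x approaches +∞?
As x → +∞: x/(x+9) = 1/(1 + 9/x) → 1, and the 3rd power of a limit-1 base also → 1.
Limit = 1.

Final answer: 1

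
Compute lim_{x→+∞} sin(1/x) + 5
Evaluate the dominant behaviour as x → +∞; each term tends to a finite value or vanishes.
Limit = 5.

Final answer: 5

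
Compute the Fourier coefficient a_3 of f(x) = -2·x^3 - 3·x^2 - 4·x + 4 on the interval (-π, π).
a_3 = (1/π) ∫_{-π}^{π} f(x)·cos(3x) dx.
Evaluate the integral (use parity and integration by parts as needed): a_3 = 4/3.

Final answer: 4/3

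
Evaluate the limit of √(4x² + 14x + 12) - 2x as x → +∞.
As x → +∞: multiply by the conjugate to get (14x+12)/(√(4x²+14x+12)+2x); the denominator ~ 4x, so the limit is 14/4 = 7/2.
Limit = 7/2.

Final answer: 7/2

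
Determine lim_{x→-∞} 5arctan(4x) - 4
Evaluate the dominant behaviour as x → -∞; each term tends to a finite value or vanishes.
Limit = -5·π/2 - 4.

Final answer: -5·π/2 - 4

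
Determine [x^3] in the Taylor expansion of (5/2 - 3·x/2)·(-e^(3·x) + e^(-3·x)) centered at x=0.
Expand to order 3: (5/2 - 3·x/2)·(-e^(3·x) + e^(-3·x)) = -45·x^3/2 + 9·x^2 - 15·x + O(x^4).
The coefficient of x^3 is -45/2.

Final answer: -45/2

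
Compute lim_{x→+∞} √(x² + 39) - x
This is an ∞ − ∞ indeterminate form.
Multiply and divide by the conjugate √(x²+39) + x; the x² terms cancel, leaving 39/(√(x²+39)+x) → 0.
Limit = 0.

Final answer: 0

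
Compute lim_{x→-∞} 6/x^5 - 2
Evaluate the dominant behaviour as x → -∞; each term tends to a finite value or vanishes.
Limit = -2.

Final answer: -2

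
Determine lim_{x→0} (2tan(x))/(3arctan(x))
Both numerator and denominator → 0 as x → 0; this is a 0/0 indeterminate form.
Expand each to leading order near x = 0: numerator ~ 2·x, denominator ~ 3·x.
The limit of the ratio is 2/3.

Final answer: 2/3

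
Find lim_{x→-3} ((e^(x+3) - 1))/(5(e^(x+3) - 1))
Both numerator and denominator → 0 as x → -3; this is a 0/0 indeterminate form.
Expand each to leading order near x = -3: numerator ~ (x + 3), denominator ~ 5·(x + 3).
The limit of the ratio is 1/5.

Final answer: 1/5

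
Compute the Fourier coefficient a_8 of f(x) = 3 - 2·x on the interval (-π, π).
a_8 = (1/π) ∫_{-π}^{π} f(x)·cos(8x) dx.
Evaluate the integral (use parity and integration by parts as needed): a_8 = 0.

Final answer: 0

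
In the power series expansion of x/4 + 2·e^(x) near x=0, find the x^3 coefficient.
Expand to order 3: x/4 + 2·e^(x) = x^3/3 + x^2 + 9·x/4 + 2 + O(x^4).
The coefficient of x^3 is 1/3.

Final answer: 1/3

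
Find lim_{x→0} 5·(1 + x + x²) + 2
Direct substitution at x = 0 gives 7.

Final answer: 7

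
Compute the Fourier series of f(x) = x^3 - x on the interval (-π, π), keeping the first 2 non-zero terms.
(-14 + 2·π^2)·sin(x) + (5/2 - π^2)·sin(2·x)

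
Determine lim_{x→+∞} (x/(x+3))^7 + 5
As x → +∞: x/(x+3) = 1/(1 + 3/x) → 1, and the 7th power of a limit-1 base also → 1; with the additive constant, 1 + 5 = 6.
Limit = 6.

Final answer: 6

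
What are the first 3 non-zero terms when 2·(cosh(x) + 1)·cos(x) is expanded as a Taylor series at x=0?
-x^4/4 - x^2 + 4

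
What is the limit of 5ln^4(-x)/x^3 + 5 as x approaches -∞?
The quotient is an ∞/∞ indeterminate form as x → -∞.
Compare growth rates of the dominant terms (exponentials ≫ polynomials ≫ logarithms), or apply L'Hôpital's rule; the quotient → 0.
Adding the constant: 0 + 5 = 5. Limit = 5.

Final answer: 5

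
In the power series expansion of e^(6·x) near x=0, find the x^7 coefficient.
Expand to order 7: e^(6·x) = 1944·x^7/35 + 324·x^6/5 + 324·x^5/5 + 54·x^4 + 36·x^3 + 18·x^2 + 6·x + 1 + O(x^8).
The coefficient of x^7 is 1944/35.

Final answer: 1944/35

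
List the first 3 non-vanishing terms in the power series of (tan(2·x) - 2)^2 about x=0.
4·x^2 - 8·x + 4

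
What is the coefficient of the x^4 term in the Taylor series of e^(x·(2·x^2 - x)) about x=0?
Expand to order 4: e^(x·(2·x^2 - x)) = x^4/2 + 2·x^3 - x^2 + 1 + O(x^5).
The coefficient of x^4 is 1/2.

Final answer: 1/2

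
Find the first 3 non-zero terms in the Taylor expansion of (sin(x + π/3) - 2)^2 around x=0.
x^2·(-2 + √(3)/2)^2·(1/(4·(-2 + √(3)/2)^2) - √(3)/(2·(-2 + √(3)/2))) + x·(-2 + √(3)/2) + (-2 + √(3)/2)^2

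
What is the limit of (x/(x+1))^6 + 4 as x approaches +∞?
As x → +∞: x/(x+1) = 1/(1 + 1/x) → 1, and the 6th power of a limit-1 base also → 1; with the additive constant, 1 + 4 = 5.
Limit = 5.

Final answer: 5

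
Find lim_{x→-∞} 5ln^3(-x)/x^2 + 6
The quotient is an ∞/∞ indeterminate form as x → -∞.
Compare growth rates of the dominant terms (exponentials ≫ polynomials ≫ logarithms), or apply L'Hôpital's rule; the quotient → 0.
Adding the constant: 0 + 6 = 6. Limit = 6.

Final answer: 6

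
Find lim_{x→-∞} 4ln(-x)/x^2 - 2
The quotient is an ∞/∞ indeterminate form as x → -∞.
Compare growth rates of the dominant terms (exponentials ≫ polynomials ≫ logarithms), or apply L'Hôpital's rule; the quotient → 0.
Adding the constant: 0 - 2 = -2. Limit = -2.

Final answer: -2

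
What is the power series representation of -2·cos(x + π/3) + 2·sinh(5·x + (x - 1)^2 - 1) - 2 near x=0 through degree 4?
215·x^4/24 + x^3·(9 - √(3)/6) + 5·x^2/2 + x·(√(3) + 6) - 3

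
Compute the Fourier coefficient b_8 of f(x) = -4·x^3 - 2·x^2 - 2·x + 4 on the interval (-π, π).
b_8 = (1/π) ∫_{-π}^{π} f(x)·sin(8x) dx.
Evaluate the integral (use parity and integration by parts as needed): b_8 = 13/32 + π^2.

Final answer: 13/32 + π^2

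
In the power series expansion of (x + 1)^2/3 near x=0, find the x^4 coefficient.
Expand to order 4: (x + 1)^2/3 = x^2/3 + 2·x/3 + 1/3 + O(x^5).
The coefficient of x^4 is 0.

Final answer: 0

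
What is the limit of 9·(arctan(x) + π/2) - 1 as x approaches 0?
Direct substitution at x = 0 gives -1 + 9·π/2.

Final answer: -1 + 9·π/2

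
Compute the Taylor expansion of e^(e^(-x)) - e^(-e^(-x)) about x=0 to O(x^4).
x^3·(-5·e/6 + e^(-1)/6) + e·x^2 + x·(-e - e^(-1)) - e^(-1) + e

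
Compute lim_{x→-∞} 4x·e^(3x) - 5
The product is a 0·∞ indeterminate form at x → -∞.
Rewrite the product as 4x / e^(-3x) (an ∞/∞ form) and apply L'Hôpital, or use the standard hierarchy e^(3|x|) ≫ |x| as x → -∞.
The indeterminate product → 0, so the limit = -5.

Final answer: -5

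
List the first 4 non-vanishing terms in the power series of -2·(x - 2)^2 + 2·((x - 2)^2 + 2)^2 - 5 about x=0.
-16·x^3 + 54·x^2 - 88·x + 59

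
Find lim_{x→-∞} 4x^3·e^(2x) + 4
The product is a 0·∞ indeterminate form at x → -∞.
Rewrite the product as 4x^3 / e^(-2x) (an ∞/∞ form) and apply L'Hôpital, or use the standard hierarchy e^(2|x|) ≫ |x^3| as x → -∞.
The indeterminate product → 0, so the limit = 4.

Final answer: 4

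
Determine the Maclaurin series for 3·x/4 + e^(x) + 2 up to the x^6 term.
x^6/720 + x^5/120 + x^4/24 + x^3/6 + x^2/2 + 7·x/4 + 3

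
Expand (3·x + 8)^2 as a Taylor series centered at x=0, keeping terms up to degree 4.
9·x^2 + 48·x + 64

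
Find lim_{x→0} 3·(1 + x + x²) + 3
Direct substitution at x = 0 gives 6.

Final answer: 6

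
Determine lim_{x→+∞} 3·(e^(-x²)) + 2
Evaluate the dominant behaviour as x → +∞; each term tends to a finite value or vanishes.
Limit = 2.

Final answer: 2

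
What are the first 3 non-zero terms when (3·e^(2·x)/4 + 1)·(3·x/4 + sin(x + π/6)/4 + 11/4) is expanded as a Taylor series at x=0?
x^2·(3·√(3)/16 + 341/64) + x·(7·√(3)/32 + 45/8) + 161/32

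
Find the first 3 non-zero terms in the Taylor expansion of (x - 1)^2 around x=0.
x^2 - 2·x + 1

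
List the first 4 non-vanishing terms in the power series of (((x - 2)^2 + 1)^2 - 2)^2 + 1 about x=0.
-2448·x^3 + 2796·x^2 - 1840·x + 530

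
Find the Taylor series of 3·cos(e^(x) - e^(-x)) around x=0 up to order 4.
3 - 6·x^2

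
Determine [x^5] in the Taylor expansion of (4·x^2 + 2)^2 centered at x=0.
Expand to order 5: (4·x^2 + 2)^2 = 16·x^4 + 16·x^2 + 4 + O(x^6).
The coefficient of x^5 is 0.

Final answer: 0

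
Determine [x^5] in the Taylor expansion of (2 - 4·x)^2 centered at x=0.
Expand to order 5: (2 - 4·x)^2 = 16·x^2 - 16·x + 4 + O(x^6).
The coefficient of x^5 is 0.

Final answer: 0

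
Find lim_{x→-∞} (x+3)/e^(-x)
This is an ∞/∞ indeterminate form as x → -∞.
Compare growth rates of the dominant terms (exponentials ≫ polynomials ≫ logarithms), or apply L'Hôpital's rule; the quotient → 0.
Limit = 0.

Final answer: 0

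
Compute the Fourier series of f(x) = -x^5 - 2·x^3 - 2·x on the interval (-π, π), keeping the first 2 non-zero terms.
(-220 - 2·π^4 + 36·π^2)·sin(x) + (-3·π^2 + 13/2 + π^4)·sin(2·x)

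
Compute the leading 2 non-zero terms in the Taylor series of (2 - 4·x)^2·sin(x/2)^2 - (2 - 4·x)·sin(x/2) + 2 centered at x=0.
2 - x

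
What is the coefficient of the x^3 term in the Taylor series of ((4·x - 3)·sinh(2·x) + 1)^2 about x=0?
Expand to order 3: ((4·x - 3)·sinh(2·x) + 1)^2 = -104·x^3 + 52·x^2 - 12·x + 1 + O(x^4).
The coefficient of x^3 is -104.

Final answer: -104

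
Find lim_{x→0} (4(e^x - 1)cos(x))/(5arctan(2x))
Both numerator and denominator → 0 as x → 0; this is a 0/0 indeterminate form.
Expand each to leading order near x = 0: numerator ~ 4·x, denominator ~ 10·x.
The limit of the ratio is 2/5.

Final answer: 2/5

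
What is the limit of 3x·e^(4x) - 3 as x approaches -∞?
The product is a 0·∞ indeterminate form at x → -∞.
Rewrite the product as 3x / e^(-4x) (an ∞/∞ form) and apply L'Hôpital, or use the standard hierarchy e^(4|x|) ≫ |x| as x → -∞.
The indeterminate product → 0, so the limit = -3.

Final answer: -3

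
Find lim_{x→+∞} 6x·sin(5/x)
As x → +∞: let u = 5/x → 0⁺; then 6·x·sin(5/x) = 6·5·sin(u)/u → 6·5·1 = 30.
Limit = 30.

Final answer: 30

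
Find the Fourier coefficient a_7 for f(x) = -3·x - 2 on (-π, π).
a_7 = (1/π) ∫_{-π}^{π} f(x)·cos(7x) dx.
Evaluate the integral (use parity and integration by parts as needed): a_7 = 0.

Final answer: 0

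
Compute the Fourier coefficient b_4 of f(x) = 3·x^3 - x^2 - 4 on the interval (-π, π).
b_4 = (1/π) ∫_{-π}^{π} f(x)·sin(4x) dx.
Evaluate the integral (use parity and integration by parts as needed): b_4 = 9/16 - 3·π^2/2.

Final answer: 9/16 - 3·π^2/2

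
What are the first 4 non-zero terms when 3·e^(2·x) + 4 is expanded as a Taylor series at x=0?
4·x^3 + 6·x^2 + 6·x + 7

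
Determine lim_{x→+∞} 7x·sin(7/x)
As x → +∞: let u = 7/x → 0⁺; then 7·x·sin(7/x) = 7·7·sin(u)/u → 7·7·1 = 49.
Limit = 49.

Final answer: 49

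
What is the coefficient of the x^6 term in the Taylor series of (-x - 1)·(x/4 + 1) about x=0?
Expand to order 6: (-x - 1)·(x/4 + 1) = -x^2/4 - 5·x/4 - 1 + O(x^7).
The coefficient of x^6 is 0.

Final answer: 0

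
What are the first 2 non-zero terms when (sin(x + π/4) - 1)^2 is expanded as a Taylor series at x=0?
√(2)·x·(-1 + √(2)/2) + (-1 + √(2)/2)^2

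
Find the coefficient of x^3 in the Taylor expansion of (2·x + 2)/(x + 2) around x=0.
Expand to order 3: (2·x + 2)/(x + 2) = x^3/8 - x^2/4 + x/2 + 1 + O(x^4).
The coefficient of x^3 is 1/8.

Final answer: 1/8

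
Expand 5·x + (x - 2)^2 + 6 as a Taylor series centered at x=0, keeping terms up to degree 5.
x^2 + x + 10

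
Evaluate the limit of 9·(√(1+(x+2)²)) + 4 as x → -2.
Direct substitution at x = -2 gives 13.

Final answer: 13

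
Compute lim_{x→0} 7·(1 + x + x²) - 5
Direct substitution at x = 0 gives 2.

Final answer: 2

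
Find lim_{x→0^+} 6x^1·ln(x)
This is a 0·∞ indeterminate form at x → 0⁺.
Rewrite the product as 6·ln(x) / x^(-1) and apply L'Hôpital, or use the standard hierarchy x^(-1) ≫ |ln x| as x → 0⁺.
The indeterminate product → 0, so the limit = 0.

Final answer: 0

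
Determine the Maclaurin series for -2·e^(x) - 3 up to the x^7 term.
-x^7/2520 - x^6/360 - x^5/60 - x^4/12 - x^3/3 - x^2 - 2·x - 5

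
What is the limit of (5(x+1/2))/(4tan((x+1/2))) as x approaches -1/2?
Both numerator and denominator → 0 as x → -1/2; this is a 0/0 indeterminate form.
Expand each to leading order near x = -1/2: numerator ~ 5·(x + 1/2), denominator ~ 4·(x + 1/2).
The limit of the ratio is 5/4.

Final answer: 5/4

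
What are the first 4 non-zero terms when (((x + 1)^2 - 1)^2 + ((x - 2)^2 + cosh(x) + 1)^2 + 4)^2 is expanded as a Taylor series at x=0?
-4288·x^3 + 5344·x^2 - 3840·x + 1600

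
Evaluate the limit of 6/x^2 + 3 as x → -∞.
Evaluate the dominant behaviour as x → -∞; each term tends to a finite value or vanishes.
Limit = 3.

Final answer: 3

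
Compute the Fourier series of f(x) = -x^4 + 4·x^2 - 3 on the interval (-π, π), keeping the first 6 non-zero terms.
(-64 + 8·π^2)·cos(x) + (7 - 2·π^2)·cos(2·x) + (-64/27 + 8·π^2/9)·cos(3·x) + (19/16 - π^2/2)·cos(4·x) + (-448/625 + 8·π^2/25)·cos(5·x) - π^4/5 - 3 + 4·π^2/3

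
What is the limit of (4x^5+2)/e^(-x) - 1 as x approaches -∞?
The quotient is an ∞/∞ indeterminate form as x → -∞.
Compare growth rates of the dominant terms (exponentials ≫ polynomials ≫ logarithms), or apply L'Hôpital's rule; the quotient → 0.
Adding the constant: 0 - 1 = -1. Limit = -1.

Final answer: -1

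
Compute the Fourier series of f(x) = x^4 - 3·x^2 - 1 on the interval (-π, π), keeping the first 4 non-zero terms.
(60 - 8·π^2)·cos(x) + (-6 + 2·π^2)·cos(2·x) + (52/27 - 8·π^2/9)·cos(3·x) - π^2 - 1 + π^4/5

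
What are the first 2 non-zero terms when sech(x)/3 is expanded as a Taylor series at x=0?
1/3 - x^2/6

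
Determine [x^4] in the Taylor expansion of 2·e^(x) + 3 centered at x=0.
Expand to order 4: 2·e^(x) + 3 = x^4/12 + x^3/3 + x^2 + 2·x + 5 + O(x^5).
The coefficient of x^4 is 1/12.

Final answer: 1/12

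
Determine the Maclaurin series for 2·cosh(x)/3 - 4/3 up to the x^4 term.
x^4/36 + x^2/3 - 2/3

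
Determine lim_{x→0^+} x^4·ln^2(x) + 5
The product is a 0·∞ indeterminate form at x → 0⁺.
Rewrite the product as ln^2(x) / x^(-4) and apply L'Hôpital, or use the standard hierarchy x^(-4) ≫ |ln x|^2 as x → 0⁺.
The indeterminate product → 0, so the limit = 5.

Final answer: 5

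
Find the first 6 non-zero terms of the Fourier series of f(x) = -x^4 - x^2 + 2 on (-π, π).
(-44 + 8·π^2)·cos(x) + (2 - 2·π^2)·cos(2·x) + (-4/27 + 8·π^2/9)·cos(3·x) + (-π^2/2 - 1/16)·cos(4·x) + (52/625 + 8·π^2/25)·cos(5·x) - π^4/5 - π^2/3 + 2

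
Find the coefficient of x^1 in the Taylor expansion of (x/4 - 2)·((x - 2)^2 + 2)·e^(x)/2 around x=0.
Expand to order 1: (x/4 - 2)·((x - 2)^2 + 2)·e^(x)/2 = -5·x/4 - 6 + O(x^2).
The coefficient of x^1 is -5/4.

Final answer: -5/4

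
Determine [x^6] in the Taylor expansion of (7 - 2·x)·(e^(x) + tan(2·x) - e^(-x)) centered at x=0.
Expand to order 6: (7 - 2·x)·(e^(x) + tan(2·x) - e^(-x)) = -257·x^6/30 + 1799·x^5/60 - 6·x^4 + 21·x^3 - 8·x^2 + 28·x + O(x^7).
The coefficient of x^6 is -257/30.

Final answer: -257/30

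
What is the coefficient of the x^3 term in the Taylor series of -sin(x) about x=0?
Expand to order 3: -sin(x) = x^3/6 - x + O(x^4).
The coefficient of x^3 is 1/6.

Final answer: 1/6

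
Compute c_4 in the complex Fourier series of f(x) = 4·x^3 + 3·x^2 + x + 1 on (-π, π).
Compute the real Fourier coefficients first: a_4 = 3/4, b_4 = 1/4 - 2·π^2.
Then c_4 = (a_4 − i·b_4)/2 = 3/8 - i/8 + i·π^2.

Final answer: 3/8 - i/8 + i·π^2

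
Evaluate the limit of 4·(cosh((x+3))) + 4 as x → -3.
Direct substitution at x = -3 gives 8.

Final answer: 8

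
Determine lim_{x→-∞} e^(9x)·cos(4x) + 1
Evaluate the dominant behaviour as x → -∞; each term tends to a finite value or vanishes.
Limit = 1.

Final answer: 1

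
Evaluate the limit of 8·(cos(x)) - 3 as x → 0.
Direct substitution at x = 0 gives 5.

Final answer: 5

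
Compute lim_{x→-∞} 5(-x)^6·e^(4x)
This is a 0·∞ indeterminate form at x → -∞.
Rewrite the product as 5(-x)^6 / e^(-4x) (an ∞/∞ form) and apply L'Hôpital, or use the standard hierarchy e^(4|x|) ≫ |(-x)^6| as x → -∞.
The indeterminate product → 0, so the limit = 0.

Final answer: 0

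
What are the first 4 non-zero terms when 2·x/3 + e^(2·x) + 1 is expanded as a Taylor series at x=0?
4·x^3/3 + 2·x^2 + 8·x/3 + 2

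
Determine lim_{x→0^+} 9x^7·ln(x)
This is a 0·∞ indeterminate form at x → 0⁺.
Rewrite the product as 9·ln(x) / x^(-7) and apply L'Hôpital, or use the standard hierarchy x^(-7) ≫ |ln x| as x → 0⁺.
The indeterminate product → 0, so the limit = 0.

Final answer: 0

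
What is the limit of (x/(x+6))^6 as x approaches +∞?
As x → +∞: x/(x+6) = 1/(1 + 6/x) → 1, and the 6th power of a limit-1 base also → 1.
Limit = 1.

Final answer: 1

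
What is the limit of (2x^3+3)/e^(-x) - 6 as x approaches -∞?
The quotient is an ∞/∞ indeterminate form as x → -∞.
Compare growth rates of the dominant terms (exponentials ≫ polynomials ≫ logarithms), or apply L'Hôpital's rule; the quotient → 0.
Adding the constant: 0 - 6 = -6. Limit = -6.

Final answer: -6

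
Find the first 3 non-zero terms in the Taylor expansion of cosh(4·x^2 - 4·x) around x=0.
-16·x^3 + 8·x^2 + 1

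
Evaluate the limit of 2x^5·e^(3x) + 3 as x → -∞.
The product is a 0·∞ indeterminate form at x → -∞.
Rewrite the product as 2x^5 / e^(-3x) (an ∞/∞ form) and apply L'Hôpital, or use the standard hierarchy e^(3|x|) ≫ |x^5| as x → -∞.
The indeterminate product → 0, so the limit = 3.

Final answer: 3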